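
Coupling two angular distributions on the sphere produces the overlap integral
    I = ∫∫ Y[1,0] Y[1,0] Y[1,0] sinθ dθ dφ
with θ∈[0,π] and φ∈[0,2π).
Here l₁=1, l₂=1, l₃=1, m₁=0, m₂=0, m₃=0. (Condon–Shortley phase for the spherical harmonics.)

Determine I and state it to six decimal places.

l₁+l₂+l₃=3 is odd: 3j(l;000)=0 ⇒ I=0

0.000000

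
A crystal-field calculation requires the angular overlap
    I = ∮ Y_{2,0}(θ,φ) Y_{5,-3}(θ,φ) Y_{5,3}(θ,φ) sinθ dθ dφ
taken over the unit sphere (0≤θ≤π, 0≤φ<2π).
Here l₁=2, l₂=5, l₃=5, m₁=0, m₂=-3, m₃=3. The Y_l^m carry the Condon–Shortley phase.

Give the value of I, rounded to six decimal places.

-0.016174

m-sum 0 ✓  L=12 even ✓  3≤5≤7 ✓
Π(2lᵢ+1) = 5×11×11 = 605
triangle coeff Δ(2,5,5) = 1/38610
Σ_t [0,2]: t=0:+1/2880 t=1:−1/576 t=2:+1/2880 = -1/960
(3j)²=10/429 [(2 5 5; 0 0 0)], sign=+1
Σ_t [0,2]: t=0:+1/5760 t=1:−1/5040 t=2:+1/161280 = -1/53760
(3j)²=1/4290 [(2 5 5; 0 -3 3)], sign=-1
⇒ 4πI² = 5/1521
I = (-1)√(5/1521/(4π)) = -0.01617393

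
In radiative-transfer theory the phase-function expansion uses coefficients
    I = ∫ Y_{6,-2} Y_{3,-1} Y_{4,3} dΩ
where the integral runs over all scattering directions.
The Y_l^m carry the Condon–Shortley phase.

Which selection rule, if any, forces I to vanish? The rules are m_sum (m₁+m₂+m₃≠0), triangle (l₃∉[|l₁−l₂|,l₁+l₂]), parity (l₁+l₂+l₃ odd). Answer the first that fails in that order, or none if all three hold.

m₁+m₂+m₃ = -2 − 1 + 3 = 0  ✓
triangle: |6−3|=3 ≤ l₃=4 ≤ 6+3=9  ✓
parity: l₁+l₂+l₃ = 13 is odd  ✗

parity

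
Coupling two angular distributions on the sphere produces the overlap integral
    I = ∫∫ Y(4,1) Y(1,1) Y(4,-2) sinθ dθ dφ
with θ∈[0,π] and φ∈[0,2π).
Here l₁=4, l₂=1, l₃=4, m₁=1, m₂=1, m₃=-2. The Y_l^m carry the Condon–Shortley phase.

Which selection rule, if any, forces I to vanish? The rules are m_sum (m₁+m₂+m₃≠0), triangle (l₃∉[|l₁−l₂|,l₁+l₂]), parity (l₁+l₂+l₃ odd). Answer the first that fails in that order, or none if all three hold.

azimuthal sum: 1 + 1 − 2 = 0  ✓
3 ≤ 4 ≤ 5 (triangle on l)  ✓
L = 4 + 1 + 4 = 9 (odd)  ✗

parity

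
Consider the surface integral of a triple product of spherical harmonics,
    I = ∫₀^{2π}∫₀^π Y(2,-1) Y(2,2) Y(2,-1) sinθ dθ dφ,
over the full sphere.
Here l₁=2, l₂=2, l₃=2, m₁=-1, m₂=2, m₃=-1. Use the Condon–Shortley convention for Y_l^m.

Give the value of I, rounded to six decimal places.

Checks pass: Σm=0; 6 even; l₃=2∈[0,4].
(2·2+1)(2·2+1)(2·2+1) = 125
Δ: 2! 2! 2! / 7! → 1/630
sum: t=0:+1/8 t=1:−1/1 t=2:+1/8 = -3/4
3j²(2 2 2; 0 0 0) = Δ·Π!·Σ² = 2/35  (sign -1)
sum: t=2:+1/4 = 1/4
3j²(2 2 2; -1 2 -1) = Δ·Π!·Σ² = 3/35  (sign -1)
combine: 4πI² = 125·2/35·3/35 = 30/49
take √, sign +1: I = 0.22072812

0.220728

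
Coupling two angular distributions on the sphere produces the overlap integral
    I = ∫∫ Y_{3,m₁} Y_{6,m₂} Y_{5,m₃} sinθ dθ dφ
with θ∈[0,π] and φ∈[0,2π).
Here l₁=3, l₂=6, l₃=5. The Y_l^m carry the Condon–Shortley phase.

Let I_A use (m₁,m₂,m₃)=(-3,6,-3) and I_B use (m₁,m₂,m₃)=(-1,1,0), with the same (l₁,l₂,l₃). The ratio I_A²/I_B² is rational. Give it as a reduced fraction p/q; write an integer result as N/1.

Shared (l₁,l₂,l₃)=(3,6,5): N and (l;000)² cancel in I_A²/I_B².
A: Δ = 4!·2!·8!/15! = 1/675675; Racah Σ t=4..4: t=4:+1/1935360 = 1/1935360; ⇒ 3j(3 6 5; -3 6 -3)² = 1/91, sgn +1
B: Δ = 4!·2!·8!/15! = 1/675675; Racah Σ t=2..4: t=2:+1/5760 t=3:−1/3456 t=4:+1/34560 = -1/11520; ⇒ 3j(3 6 5; -1 1 0)² = 2/429, sgn +1
I_A²/I_B² = (1/91)/(2/429) = 33/14

33/14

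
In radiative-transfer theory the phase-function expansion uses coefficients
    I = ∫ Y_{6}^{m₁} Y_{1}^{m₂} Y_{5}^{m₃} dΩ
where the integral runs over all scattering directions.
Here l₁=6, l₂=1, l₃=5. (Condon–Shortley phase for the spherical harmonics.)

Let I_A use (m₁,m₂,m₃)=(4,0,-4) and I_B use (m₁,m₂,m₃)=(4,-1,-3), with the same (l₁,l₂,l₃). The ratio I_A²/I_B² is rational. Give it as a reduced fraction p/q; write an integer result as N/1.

l's match ⇒ only the (l;m) 3-j factors differ between A and B.
A: triangle coeff Δ(6,1,5) = 1/858; Σ_t [1,1]: t=1:−1/362880 = -1/362880; (3j)²=10/429 [(6 1 5; 4 0 -4)], sign=+1
B: triangle coeff Δ(6,1,5) = 1/858; Σ_t [0,0]: t=0:+1/161280 = 1/161280; (3j)²=15/286 [(6 1 5; 4 -1 -3)], sign=+1
I_A²/I_B² = (10/429)/(15/286) = 4/9

4/9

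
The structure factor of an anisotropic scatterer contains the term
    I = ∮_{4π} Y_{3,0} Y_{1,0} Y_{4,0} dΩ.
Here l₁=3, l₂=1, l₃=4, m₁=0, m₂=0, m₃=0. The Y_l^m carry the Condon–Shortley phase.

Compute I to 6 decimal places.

Checks pass: Σm=0; 8 even; l₃=4∈[2,4].
(2·3+1)(2·1+1)(2·4+1) = 189
Δ: 0! 6! 2! / 9! → 1/252
sum: t=0:+1/36 = 1/36
3j²(3 1 4; 0 0 0) = Δ·Π!·Σ² = 4/63  (sign +1)
(m-triple is (0,0,0) — same symbol as above.)
combine: 4πI² = 189·4/63·4/63 = 16/21
take √, sign +1: I = 0.24623252

0.246233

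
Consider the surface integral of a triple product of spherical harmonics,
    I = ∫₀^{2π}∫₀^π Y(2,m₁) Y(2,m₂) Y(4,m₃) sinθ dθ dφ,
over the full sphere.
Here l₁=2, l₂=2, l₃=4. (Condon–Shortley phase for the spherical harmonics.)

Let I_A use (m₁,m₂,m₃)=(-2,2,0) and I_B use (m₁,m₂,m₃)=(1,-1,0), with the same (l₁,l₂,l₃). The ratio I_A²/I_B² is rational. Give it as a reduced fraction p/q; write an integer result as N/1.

1/16

l's match ⇒ only the (l;m) 3-j factors differ between A and B.
A: triangle coeff Δ(2,2,4) = 1/630; Σ_t [0,0]: t=0:+1/576 = 1/576; (3j)²=1/630 [(2 2 4; -2 2 0)], sign=+1
B: triangle coeff Δ(2,2,4) = 1/630; Σ_t [0,0]: t=0:+1/36 = 1/36; (3j)²=8/315 [(2 2 4; 1 -1 0)], sign=+1
I_A²/I_B² = (1/630)/(8/315) = 1/16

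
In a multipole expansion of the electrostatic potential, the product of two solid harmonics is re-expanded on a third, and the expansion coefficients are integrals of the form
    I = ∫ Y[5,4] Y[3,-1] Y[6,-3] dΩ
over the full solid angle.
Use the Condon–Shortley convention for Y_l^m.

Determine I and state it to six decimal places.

Rules hold: Σm=0, L=14 even, 2≤6≤8.
N = 11·7·13 = 1001
Δ = 2!·8!·4!/15! = 1/675675
Racah Σ t=0..2: t=0:+1/8640 t=1:−1/2304 t=2:+1/8640 = -7/34560
⇒ 3j(5 3 6; 0 0 0)² = 7/429, sgn -1
Racah Σ t=0..1: t=0:+1/40320 t=1:−1/241920 = 1/48384
⇒ 3j(5 3 6; 4 -1 -3)² = 24/1001, sgn -1
4πI² = N·(3j₀)²·(3jₘ)² = 56/143
I = +1·√(0.391608/4π) = 0.17653103

0.176531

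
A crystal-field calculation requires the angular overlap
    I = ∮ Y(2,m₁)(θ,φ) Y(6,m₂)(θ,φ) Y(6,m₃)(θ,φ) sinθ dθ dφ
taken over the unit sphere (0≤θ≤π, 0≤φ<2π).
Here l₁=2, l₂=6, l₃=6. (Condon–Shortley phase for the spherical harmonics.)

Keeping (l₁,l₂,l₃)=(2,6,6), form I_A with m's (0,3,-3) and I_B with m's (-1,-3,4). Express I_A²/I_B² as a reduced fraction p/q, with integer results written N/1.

5/49

Shared (l₁,l₂,l₃)=(2,6,6): N and (l;000)² cancel in I_A²/I_B².
A: Δ = 2!·2!·10!/15! = 1/90090; Racah Σ t=0..2: t=0:+1/1451520 t=1:−1/80640 t=2:+1/120960 = -1/290304; ⇒ 3j(2 6 6; 0 3 -3)² = 5/2002, sgn +1
B: Δ = 2!·2!·10!/15! = 1/90090; Racah Σ t=1..2: t=1:−1/161280 t=2:+1/725760 = -1/207360; ⇒ 3j(2 6 6; -1 -3 4)² = 7/286, sgn -1
I_A²/I_B² = (5/2002)/(7/286) = 5/49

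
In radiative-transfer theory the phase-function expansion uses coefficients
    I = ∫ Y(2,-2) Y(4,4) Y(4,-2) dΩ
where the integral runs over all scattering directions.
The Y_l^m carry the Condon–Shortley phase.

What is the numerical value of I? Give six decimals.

-0.106180

Checks pass: Σm=0; 10 even; l₃=4∈[2,6].
(2·2+1)(2·4+1)(2·4+1) = 405
Δ: 2! 2! 6! / 11! → 1/13860
sum: t=0:+1/192 t=1:−1/36 t=2:+1/192 = -5/288
3j²(2 4 4; 0 0 0) = Δ·Π!·Σ² = 20/693  (sign -1)
sum: t=2:+1/2880 = 1/2880
3j²(2 4 4; -2 4 -2) = Δ·Π!·Σ² = 2/165  (sign +1)
combine: 4πI² = 405·20/693·2/165 = 120/847
take √, sign -1: I = -0.10618031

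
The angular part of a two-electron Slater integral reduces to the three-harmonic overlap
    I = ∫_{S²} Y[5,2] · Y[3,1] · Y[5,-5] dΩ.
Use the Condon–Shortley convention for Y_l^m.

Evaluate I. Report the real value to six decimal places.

2 + 1 − 5 = -2 ≠ 0: azimuthal integral kills it; I = 0

0.000000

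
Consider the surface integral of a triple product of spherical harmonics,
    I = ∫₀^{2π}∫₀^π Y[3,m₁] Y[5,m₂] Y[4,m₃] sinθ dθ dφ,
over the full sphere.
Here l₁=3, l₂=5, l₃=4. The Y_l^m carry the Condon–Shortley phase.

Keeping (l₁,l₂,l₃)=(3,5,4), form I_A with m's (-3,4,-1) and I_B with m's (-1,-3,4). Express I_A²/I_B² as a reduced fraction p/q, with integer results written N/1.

135/112

Shared (l₁,l₂,l₃)=(3,5,4): N and (l;000)² cancel in I_A²/I_B².
A: Δ = 4!·2!·6!/13! = 1/180180; Racah Σ t=4..4: t=4:+1/5760 = 1/5760; ⇒ 3j(3 5 4; -3 4 -1)² = 9/286, sgn -1
B: Δ = 4!·2!·6!/13! = 1/180180; Racah Σ t=2..2: t=2:+1/5760 = 1/5760; ⇒ 3j(3 5 4; -1 -3 4)² = 56/2145, sgn +1
I_A²/I_B² = (9/286)/(56/2145) = 135/112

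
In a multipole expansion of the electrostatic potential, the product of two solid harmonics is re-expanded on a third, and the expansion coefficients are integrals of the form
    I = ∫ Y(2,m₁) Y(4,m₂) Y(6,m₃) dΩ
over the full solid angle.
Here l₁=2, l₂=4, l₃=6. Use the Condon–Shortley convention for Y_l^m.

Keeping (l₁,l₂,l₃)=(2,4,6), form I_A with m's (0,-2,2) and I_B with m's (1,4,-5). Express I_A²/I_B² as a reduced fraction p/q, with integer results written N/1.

Same 2,4,6: normalisation and zero-m 3j drop out of the ratio.
A: Δ: 0! 4! 8! / 13! → 1/6435; sum: t=0:+1/5760 = 1/5760; 3j²(2 4 6; 0 -2 2) = Δ·Π!·Σ² = 56/2145  (sign +1)
B: Δ: 0! 4! 8! / 13! → 1/6435; sum: t=0:+1/241920 = 1/241920; 3j²(2 4 6; 1 4 -5) = Δ·Π!·Σ² = 1/39  (sign -1)
I_A²/I_B² = (56/2145)/(1/39) = 56/55

56/55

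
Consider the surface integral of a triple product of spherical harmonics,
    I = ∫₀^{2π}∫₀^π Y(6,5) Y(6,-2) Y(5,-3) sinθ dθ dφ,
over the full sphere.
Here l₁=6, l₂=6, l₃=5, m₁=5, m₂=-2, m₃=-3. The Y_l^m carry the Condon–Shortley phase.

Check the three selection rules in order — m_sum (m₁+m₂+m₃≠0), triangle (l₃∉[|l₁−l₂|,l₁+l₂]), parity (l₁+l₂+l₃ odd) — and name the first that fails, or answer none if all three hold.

parity

m₁+m₂+m₃ = 5 − 2 − 3 = 0  ✓
triangle: |6−6|=0 ≤ l₃=5 ≤ 6+6=12  ✓
parity: l₁+l₂+l₃ = 17 is odd  ✗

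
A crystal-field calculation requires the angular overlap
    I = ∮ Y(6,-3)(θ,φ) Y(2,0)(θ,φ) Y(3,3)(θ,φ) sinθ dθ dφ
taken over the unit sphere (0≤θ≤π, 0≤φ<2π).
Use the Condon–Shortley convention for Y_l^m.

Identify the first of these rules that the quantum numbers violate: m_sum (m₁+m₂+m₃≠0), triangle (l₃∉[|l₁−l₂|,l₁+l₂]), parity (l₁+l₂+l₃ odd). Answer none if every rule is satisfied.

Σmᵢ = 0  ✓
l₃∈[|l₁−l₂|,l₁+l₂]=[4,8], have l₃=3  ✗
Σlᵢ = 11 ⇒ odd

triangle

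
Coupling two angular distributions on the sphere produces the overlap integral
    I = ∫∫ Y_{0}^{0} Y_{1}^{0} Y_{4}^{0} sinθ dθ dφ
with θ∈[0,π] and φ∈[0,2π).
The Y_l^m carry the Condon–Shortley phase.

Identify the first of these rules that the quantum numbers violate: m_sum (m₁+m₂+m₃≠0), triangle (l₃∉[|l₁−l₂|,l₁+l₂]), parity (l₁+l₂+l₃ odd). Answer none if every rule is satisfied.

azimuthal sum: 0 + 0 + 0 = 0  ✓
1 ≤ 4 ≤ 1 (triangle on l)  ✗
L = 0 + 1 + 4 = 5 (odd)

triangle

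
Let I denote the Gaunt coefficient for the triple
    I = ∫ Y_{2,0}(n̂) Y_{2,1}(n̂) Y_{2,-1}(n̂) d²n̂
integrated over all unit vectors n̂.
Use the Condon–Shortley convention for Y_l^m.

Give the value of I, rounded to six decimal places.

m-sum 0 ✓  L=6 even ✓  0≤2≤4 ✓
Π(2lᵢ+1) = 5×5×5 = 125
triangle coeff Δ(2,2,2) = 1/630
Σ_t [0,2]: t=0:+1/8 t=1:−1/1 t=2:+1/8 = -3/4
(3j)²=2/35 [(2 2 2; 0 0 0)], sign=-1
Σ_t [1,2]: t=1:−1/2 t=2:+1/4 = -1/4
(3j)²=1/70 [(2 2 2; 0 1 -1)], sign=+1
⇒ 4πI² = 5/49
I = (-1)√(5/49/(4π)) = -0.09011188

-0.090112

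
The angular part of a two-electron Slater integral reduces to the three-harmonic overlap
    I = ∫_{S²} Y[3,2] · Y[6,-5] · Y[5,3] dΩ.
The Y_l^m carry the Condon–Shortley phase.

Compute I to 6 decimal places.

m-sum 0 ✓  L=14 even ✓  3≤5≤9 ✓
Π(2lᵢ+1) = 7×13×11 = 1001
triangle coeff Δ(3,6,5) = 1/675675
Σ_t [1,3]: t=1:−1/8640 t=2:+1/2304 t=3:−1/8640 = 7/34560
(3j)²=7/429 [(3 6 5; 0 0 0)], sign=-1
Σ_t [0,1]: t=0:+1/120960 t=1:−1/483840 = 1/161280
(3j)²=2/91 [(3 6 5; 2 -5 3)], sign=+1
⇒ 4πI² = 14/39
I = (-1)√(14/39/(4π)) = -0.16901560

-0.169016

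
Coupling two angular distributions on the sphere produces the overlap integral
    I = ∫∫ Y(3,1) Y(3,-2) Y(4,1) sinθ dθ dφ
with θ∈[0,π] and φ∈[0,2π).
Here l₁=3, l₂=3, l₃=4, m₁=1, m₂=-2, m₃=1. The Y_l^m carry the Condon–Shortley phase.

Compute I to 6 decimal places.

0.145070

Checks pass: Σm=0; 10 even; l₃=4∈[0,6].
(2·3+1)(2·3+1)(2·4+1) = 441
Δ: 2! 4! 4! / 11! → 1/34650
sum: t=0:+1/72 t=1:−1/16 t=2:+1/72 = -5/144
3j²(3 3 4; 0 0 0) = Δ·Π!·Σ² = 2/77  (sign -1)
sum: t=0:+1/48 t=1:−1/144 = 1/72
3j²(3 3 4; 1 -2 1) = Δ·Π!·Σ² = 16/693  (sign -1)
combine: 4πI² = 441·2/77·16/693 = 32/121
take √, sign +1: I = 0.14506992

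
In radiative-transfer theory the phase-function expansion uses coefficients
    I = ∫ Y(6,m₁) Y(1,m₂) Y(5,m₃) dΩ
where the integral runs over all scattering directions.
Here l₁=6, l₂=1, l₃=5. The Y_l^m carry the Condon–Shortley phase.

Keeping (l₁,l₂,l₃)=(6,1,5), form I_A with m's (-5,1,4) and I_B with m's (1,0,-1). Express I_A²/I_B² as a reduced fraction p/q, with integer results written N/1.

11/7

l's match ⇒ only the (l;m) 3-j factors differ between A and B.
A: triangle coeff Δ(6,1,5) = 1/858; Σ_t [2,2]: t=2:+1/725760 = 1/725760; (3j)²=5/78 [(6 1 5; -5 1 4)], sign=-1
B: triangle coeff Δ(6,1,5) = 1/858; Σ_t [1,1]: t=1:−1/17280 = -1/17280; (3j)²=35/858 [(6 1 5; 1 0 -1)], sign=-1
I_A²/I_B² = (5/78)/(35/858) = 11/7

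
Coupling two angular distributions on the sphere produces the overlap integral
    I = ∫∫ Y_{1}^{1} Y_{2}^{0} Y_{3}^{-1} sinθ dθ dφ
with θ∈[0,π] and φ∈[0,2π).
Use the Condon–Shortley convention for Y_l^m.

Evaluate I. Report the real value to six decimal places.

m-sum 0 ✓  L=6 even ✓  1≤3≤3 ✓
Π(2lᵢ+1) = 3×5×7 = 105
triangle coeff Δ(1,2,3) = 1/105
Σ_t [0,0]: t=0:+1/4 = 1/4
(3j)²=3/35 [(1 2 3; 0 0 0)], sign=-1
Σ_t [0,0]: t=0:+1/8 = 1/8
(3j)²=2/35 [(1 2 3; 1 0 -1)], sign=+1
⇒ 4πI² = 18/35
I = (-1)√(18/35/(4π)) = -0.20230066

-0.202301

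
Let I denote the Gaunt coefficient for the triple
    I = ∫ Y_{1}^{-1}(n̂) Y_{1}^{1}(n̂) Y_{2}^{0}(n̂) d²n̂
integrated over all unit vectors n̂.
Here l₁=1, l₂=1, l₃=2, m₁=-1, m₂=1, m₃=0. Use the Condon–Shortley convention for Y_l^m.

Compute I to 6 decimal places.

Checks pass: Σm=0; 4 even; l₃=2∈[0,2].
(2·1+1)(2·1+1)(2·2+1) = 45
Δ: 0! 2! 2! / 5! → 1/30
sum: t=0:+1/1 = 1/1
3j²(1 1 2; 0 0 0) = Δ·Π!·Σ² = 2/15  (sign +1)
sum: t=0:+1/4 = 1/4
3j²(1 1 2; -1 1 0) = Δ·Π!·Σ² = 1/30  (sign +1)
combine: 4πI² = 45·2/15·1/30 = 1/5
take √, sign +1: I = 0.12615663

0.126157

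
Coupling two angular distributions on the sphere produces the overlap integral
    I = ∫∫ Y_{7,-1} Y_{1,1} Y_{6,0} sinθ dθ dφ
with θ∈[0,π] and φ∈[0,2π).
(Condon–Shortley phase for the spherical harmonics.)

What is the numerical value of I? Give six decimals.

m-sum 0 ✓  L=14 even ✓  6≤6≤8 ✓
Π(2lᵢ+1) = 15×3×13 = 585
triangle coeff Δ(7,1,6) = 1/1365
Σ_t [1,1]: t=1:−1/518400 = -1/518400
(3j)²=7/195 [(7 1 6; 0 0 0)], sign=-1
Σ_t [2,2]: t=2:+1/1036800 = 1/1036800
(3j)²=4/195 [(7 1 6; -1 1 0)], sign=+1
⇒ 4πI² = 28/65
I = (-1)√(28/65/(4π)) = -0.18514731

-0.185147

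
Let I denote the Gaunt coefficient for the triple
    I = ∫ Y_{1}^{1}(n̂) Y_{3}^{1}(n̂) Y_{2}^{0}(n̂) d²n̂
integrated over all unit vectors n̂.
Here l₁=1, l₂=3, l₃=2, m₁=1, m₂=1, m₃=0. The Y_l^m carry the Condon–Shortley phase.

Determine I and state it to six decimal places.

1 + 1 + 0 = 2 ≠ 0: azimuthal integral kills it; I = 0

0.000000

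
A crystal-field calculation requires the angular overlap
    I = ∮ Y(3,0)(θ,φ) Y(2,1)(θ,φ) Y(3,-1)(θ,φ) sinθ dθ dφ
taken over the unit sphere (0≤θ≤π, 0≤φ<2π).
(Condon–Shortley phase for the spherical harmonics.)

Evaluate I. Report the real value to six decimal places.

-0.059471

m-sum 0 ✓  L=8 even ✓  1≤3≤5 ✓
Π(2lᵢ+1) = 7×5×7 = 245
triangle coeff Δ(3,2,3) = 1/3780
Σ_t [0,2]: t=0:+1/24 t=1:−1/4 t=2:+1/24 = -1/6
(3j)²=4/105 [(3 2 3; 0 0 0)], sign=+1
Σ_t [1,2]: t=1:−1/8 t=2:+1/12 = -1/24
(3j)²=1/210 [(3 2 3; 0 1 -1)], sign=-1
⇒ 4πI² = 2/45
I = (-1)√(2/45/(4π)) = -0.05947080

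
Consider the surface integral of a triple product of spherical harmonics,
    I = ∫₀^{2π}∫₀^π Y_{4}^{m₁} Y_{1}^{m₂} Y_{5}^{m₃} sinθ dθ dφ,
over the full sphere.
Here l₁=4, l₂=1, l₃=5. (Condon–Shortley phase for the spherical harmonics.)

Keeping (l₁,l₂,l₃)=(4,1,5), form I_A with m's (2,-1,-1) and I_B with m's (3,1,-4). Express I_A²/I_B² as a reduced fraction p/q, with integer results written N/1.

Same 4,1,5: normalisation and zero-m 3j drop out of the ratio.
A: Δ: 0! 8! 2! / 11! → 1/495; sum: t=0:+1/2880 = 1/2880; 3j²(4 1 5; 2 -1 -1) = Δ·Π!·Σ² = 2/165  (sign +1)
B: Δ: 0! 8! 2! / 11! → 1/495; sum: t=0:+1/10080 = 1/10080; 3j²(4 1 5; 3 1 -4) = Δ·Π!·Σ² = 4/55  (sign -1)
I_A²/I_B² = (2/165)/(4/55) = 1/6

1/6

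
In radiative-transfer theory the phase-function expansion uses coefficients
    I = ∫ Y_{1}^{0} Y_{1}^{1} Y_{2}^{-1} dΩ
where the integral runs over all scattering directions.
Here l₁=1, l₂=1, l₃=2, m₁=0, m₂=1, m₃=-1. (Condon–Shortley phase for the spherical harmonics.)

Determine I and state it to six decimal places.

Rules hold: Σm=0, L=4 even, 0≤2≤2.
N = 3·3·5 = 45
Δ = 0!·2!·2!/5! = 1/30
Racah Σ t=0..0: t=0:+1/1 = 1/1
⇒ 3j(1 1 2; 0 0 0)² = 2/15, sgn +1
Racah Σ t=0..0: t=0:+1/2 = 1/2
⇒ 3j(1 1 2; 0 1 -1)² = 1/10, sgn -1
4πI² = N·(3j₀)²·(3jₘ)² = 3/5
I = -1·√(0.6/4π) = -0.21850969

-0.218510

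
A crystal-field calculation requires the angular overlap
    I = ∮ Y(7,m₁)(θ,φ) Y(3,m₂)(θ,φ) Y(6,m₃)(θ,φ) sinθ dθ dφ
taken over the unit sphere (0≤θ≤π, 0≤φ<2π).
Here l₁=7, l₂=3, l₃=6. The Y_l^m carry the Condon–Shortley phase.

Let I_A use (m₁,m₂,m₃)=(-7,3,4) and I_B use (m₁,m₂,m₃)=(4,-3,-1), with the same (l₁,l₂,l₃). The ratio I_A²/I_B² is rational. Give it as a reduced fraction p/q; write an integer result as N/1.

91/300

Same 7,3,6: normalisation and zero-m 3j drop out of the ratio.
A: Δ: 4! 10! 2! / 17! → 1/2042040; sum: t=4:+1/174182400 = 1/174182400; 3j²(7 3 6; -7 3 4) = Δ·Π!·Σ² = 1/136  (sign +1)
B: Δ: 4! 10! 2! / 17! → 1/2042040; sum: t=0:+1/1451520 = 1/1451520; 3j²(7 3 6; 4 -3 -1) = Δ·Π!·Σ² = 75/3094  (sign -1)
I_A²/I_B² = (1/136)/(75/3094) = 91/300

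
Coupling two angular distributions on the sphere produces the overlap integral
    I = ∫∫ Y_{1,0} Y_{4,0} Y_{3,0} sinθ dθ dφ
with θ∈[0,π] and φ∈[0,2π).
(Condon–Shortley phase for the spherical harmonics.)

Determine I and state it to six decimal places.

Checks pass: Σm=0; 8 even; l₃=3∈[3,5].
(2·1+1)(2·4+1)(2·3+1) = 189
Δ: 2! 0! 6! / 9! → 1/252
sum: t=1:−1/36 = -1/36
3j²(1 4 3; 0 0 0) = Δ·Π!·Σ² = 4/63  (sign +1)
(m-triple is (0,0,0) — same symbol as above.)
combine: 4πI² = 189·4/63·4/63 = 16/21
take √, sign +1: I = 0.24623252

0.246233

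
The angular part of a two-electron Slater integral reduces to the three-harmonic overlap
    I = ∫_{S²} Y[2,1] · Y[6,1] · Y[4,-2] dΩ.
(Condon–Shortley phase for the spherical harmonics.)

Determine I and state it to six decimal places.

-0.133065

Checks pass: Σm=0; 12 even; l₃=4∈[4,8].
(2·2+1)(2·6+1)(2·4+1) = 585
Δ: 4! 0! 8! / 13! → 1/6435
sum: t=2:+1/2304 = 1/2304
3j²(2 6 4; 0 0 0) = Δ·Π!·Σ² = 5/143  (sign +1)
sum: t=1:−1/8640 = -1/8640
3j²(2 6 4; 1 1 -2) = Δ·Π!·Σ² = 14/1287  (sign -1)
combine: 4πI² = 585·5/143·14/1287 = 350/1573
take √, sign -1: I = -0.13306527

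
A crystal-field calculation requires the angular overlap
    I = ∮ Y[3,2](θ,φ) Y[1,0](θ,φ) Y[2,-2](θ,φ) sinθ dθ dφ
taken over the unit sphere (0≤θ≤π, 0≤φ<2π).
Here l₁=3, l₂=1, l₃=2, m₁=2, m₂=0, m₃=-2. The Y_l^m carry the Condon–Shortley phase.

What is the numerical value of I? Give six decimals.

0.184674

Rules hold: Σm=0, L=6 even, 2≤2≤4.
N = 7·3·5 = 105
Δ = 2!·4!·0!/7! = 1/105
Racah Σ t=1..1: t=1:−1/4 = -1/4
⇒ 3j(3 1 2; 0 0 0)² = 3/35, sgn -1
Racah Σ t=1..1: t=1:−1/24 = -1/24
⇒ 3j(3 1 2; 2 0 -2)² = 1/21, sgn -1
4πI² = N·(3j₀)²·(3jₘ)² = 3/7
I = +1·√(0.428571/4π) = 0.18467439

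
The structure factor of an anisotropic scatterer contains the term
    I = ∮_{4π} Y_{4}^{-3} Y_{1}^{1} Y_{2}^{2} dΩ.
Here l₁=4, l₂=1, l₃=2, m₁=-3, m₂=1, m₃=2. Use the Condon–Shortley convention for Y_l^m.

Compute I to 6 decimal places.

l₃=2 ∉ [3,5] — triangle fails ⇒ I = 0

0.000000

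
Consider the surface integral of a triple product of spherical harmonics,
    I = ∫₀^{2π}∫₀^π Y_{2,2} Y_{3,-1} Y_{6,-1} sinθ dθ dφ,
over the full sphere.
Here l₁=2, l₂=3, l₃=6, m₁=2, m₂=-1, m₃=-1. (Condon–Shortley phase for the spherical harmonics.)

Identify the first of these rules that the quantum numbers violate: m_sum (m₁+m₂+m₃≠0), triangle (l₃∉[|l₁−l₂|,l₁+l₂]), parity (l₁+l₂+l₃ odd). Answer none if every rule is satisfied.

triangle

azimuthal sum: 2 − 1 − 1 = 0  ✓
1 ≤ 6 ≤ 5 (triangle on l)  ✗
L = 2 + 3 + 6 = 11 (odd)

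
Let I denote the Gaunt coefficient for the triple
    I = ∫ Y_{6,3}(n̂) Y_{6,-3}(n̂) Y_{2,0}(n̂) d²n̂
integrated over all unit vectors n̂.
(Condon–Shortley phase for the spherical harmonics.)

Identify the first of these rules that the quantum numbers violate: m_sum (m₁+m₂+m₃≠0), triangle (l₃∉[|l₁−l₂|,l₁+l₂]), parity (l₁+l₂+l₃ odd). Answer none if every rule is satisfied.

azimuthal sum: 3 − 3 + 0 = 0  ✓
0 ≤ 2 ≤ 12 (triangle on l)  ✓
L = 6 + 6 + 2 = 14 (even)  ✓

none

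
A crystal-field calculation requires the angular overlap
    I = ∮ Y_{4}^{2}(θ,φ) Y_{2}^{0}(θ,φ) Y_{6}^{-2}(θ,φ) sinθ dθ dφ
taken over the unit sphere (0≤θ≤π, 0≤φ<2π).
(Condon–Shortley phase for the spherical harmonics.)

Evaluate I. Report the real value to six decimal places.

Checks pass: Σm=0; 12 even; l₃=6∈[2,6].
(2·4+1)(2·2+1)(2·6+1) = 585
Δ: 0! 8! 4! / 13! → 1/6435
sum: t=0:+1/2304 = 1/2304
3j²(4 2 6; 0 0 0) = Δ·Π!·Σ² = 5/143  (sign +1)
sum: t=0:+1/5760 = 1/5760
3j²(4 2 6; 2 0 -2) = Δ·Π!·Σ² = 56/2145  (sign +1)
combine: 4πI² = 585·5/143·56/2145 = 840/1573
take √, sign +1: I = 0.20614383

0.206144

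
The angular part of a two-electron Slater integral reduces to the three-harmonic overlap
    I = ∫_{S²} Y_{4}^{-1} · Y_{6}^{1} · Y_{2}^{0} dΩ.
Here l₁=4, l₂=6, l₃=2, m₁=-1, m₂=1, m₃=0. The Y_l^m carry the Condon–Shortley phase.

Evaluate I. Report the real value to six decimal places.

-0.230476

Checks pass: Σm=0; 12 even; l₃=2∈[2,10].
(2·4+1)(2·6+1)(2·2+1) = 585
Δ: 8! 0! 4! / 13! → 1/6435
sum: t=4:+1/2304 = 1/2304
3j²(4 6 2; 0 0 0) = Δ·Π!·Σ² = 5/143  (sign +1)
sum: t=5:−1/2880 = -1/2880
3j²(4 6 2; -1 1 0) = Δ·Π!·Σ² = 14/429  (sign -1)
combine: 4πI² = 585·5/143·14/429 = 1050/1573
take √, sign -1: I = -0.23047581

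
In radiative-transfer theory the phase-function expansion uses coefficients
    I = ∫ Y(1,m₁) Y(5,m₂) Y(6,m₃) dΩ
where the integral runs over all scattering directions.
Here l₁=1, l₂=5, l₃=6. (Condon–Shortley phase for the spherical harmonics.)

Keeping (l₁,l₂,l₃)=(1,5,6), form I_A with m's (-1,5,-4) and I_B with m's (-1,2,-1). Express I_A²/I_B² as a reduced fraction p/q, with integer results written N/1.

Shared (l₁,l₂,l₃)=(1,5,6): N and (l;000)² cancel in I_A²/I_B².
A: Δ = 0!·2!·10!/13! = 1/858; Racah Σ t=0..0: t=0:+1/7257600 = 1/7257600; ⇒ 3j(1 5 6; -1 5 -4)² = 1/858, sgn +1
B: Δ = 0!·2!·10!/13! = 1/858; Racah Σ t=0..0: t=0:+1/60480 = 1/60480; ⇒ 3j(1 5 6; -1 2 -1)² = 5/429, sgn -1
I_A²/I_B² = (1/858)/(5/429) = 1/10

1/10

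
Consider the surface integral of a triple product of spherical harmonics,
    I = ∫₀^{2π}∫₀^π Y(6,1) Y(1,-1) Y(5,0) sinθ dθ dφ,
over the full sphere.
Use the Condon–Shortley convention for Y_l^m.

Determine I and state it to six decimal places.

-0.187239

m-sum 0 ✓  L=12 even ✓  5≤5≤7 ✓
Π(2lᵢ+1) = 13×3×11 = 429
triangle coeff Δ(6,1,5) = 1/858
Σ_t [1,1]: t=1:−1/14400 = -1/14400
(3j)²=6/143 [(6 1 5; 0 0 0)], sign=+1
Σ_t [0,0]: t=0:+1/28800 = 1/28800
(3j)²=7/286 [(6 1 5; 1 -1 0)], sign=-1
⇒ 4πI² = 63/143
I = (-1)√(63/143/(4π)) = -0.18723944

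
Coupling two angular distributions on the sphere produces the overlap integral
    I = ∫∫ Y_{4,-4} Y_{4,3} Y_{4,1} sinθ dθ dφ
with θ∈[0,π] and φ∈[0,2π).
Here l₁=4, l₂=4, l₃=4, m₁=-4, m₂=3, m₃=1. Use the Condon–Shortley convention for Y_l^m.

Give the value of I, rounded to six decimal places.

m-sum 0 ✓  L=12 even ✓  0≤4≤8 ✓
Π(2lᵢ+1) = 9×9×9 = 729
triangle coeff Δ(4,4,4) = 1/450450
Σ_t [0,4]: t=0:+1/13824 t=1:−1/216 t=2:+1/64 t=3:−1/216 t=4:+1/13824 = 5/768
(3j)²=18/1001 [(4 4 4; 0 0 0)], sign=+1
Σ_t [4,4]: t=4:+1/3456 = 1/3456
(3j)²=35/1287 [(4 4 4; -4 3 1)], sign=-1
⇒ 4πI² = 7290/20449
I = (-1)√(7290/20449/(4π)) = -0.16843130

-0.168431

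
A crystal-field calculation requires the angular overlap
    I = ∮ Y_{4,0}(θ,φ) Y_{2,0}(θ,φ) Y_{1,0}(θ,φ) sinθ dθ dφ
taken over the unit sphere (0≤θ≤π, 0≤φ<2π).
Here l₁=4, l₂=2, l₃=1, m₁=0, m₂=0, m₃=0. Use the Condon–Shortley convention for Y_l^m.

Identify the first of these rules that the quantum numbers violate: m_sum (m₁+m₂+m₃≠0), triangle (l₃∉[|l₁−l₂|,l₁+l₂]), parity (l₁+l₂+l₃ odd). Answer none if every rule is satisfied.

m₁+m₂+m₃ = 0 + 0 + 0 = 0  ✓
triangle: |4−2|=2 ≤ l₃=1 ≤ 4+2=6  ✗
parity: l₁+l₂+l₃ = 7 is odd

triangle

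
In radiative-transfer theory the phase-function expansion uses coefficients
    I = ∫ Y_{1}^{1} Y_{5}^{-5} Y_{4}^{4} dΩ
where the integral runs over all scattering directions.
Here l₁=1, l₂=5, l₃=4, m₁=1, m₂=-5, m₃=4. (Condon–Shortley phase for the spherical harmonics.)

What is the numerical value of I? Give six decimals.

-0.329416

m-sum 0 ✓  L=10 even ✓  4≤4≤6 ✓
Π(2lᵢ+1) = 3×11×9 = 297
triangle coeff Δ(1,5,4) = 1/495
Σ_t [1,1]: t=1:−1/576 = -1/576
(3j)²=5/99 [(1 5 4; 0 0 0)], sign=-1
Σ_t [0,0]: t=0:+1/80640 = 1/80640
(3j)²=1/11 [(1 5 4; 1 -5 4)], sign=+1
⇒ 4πI² = 15/11
I = (-1)√(15/11/(4π)) = -0.32941575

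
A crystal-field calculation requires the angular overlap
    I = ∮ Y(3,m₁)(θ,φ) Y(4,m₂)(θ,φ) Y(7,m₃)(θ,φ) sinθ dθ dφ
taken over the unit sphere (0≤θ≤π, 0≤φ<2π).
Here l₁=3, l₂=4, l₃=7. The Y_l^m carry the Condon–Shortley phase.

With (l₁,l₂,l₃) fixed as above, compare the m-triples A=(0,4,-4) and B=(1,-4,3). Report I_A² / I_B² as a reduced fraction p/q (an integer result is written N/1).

11/3

Shared (l₁,l₂,l₃)=(3,4,7): N and (l;000)² cancel in I_A²/I_B².
A: Δ = 0!·6!·8!/15! = 1/45045; Racah Σ t=0..0: t=0:+1/1451520 = 1/1451520; ⇒ 3j(3 4 7; 0 4 -4)² = 1/273, sgn -1
B: Δ = 0!·6!·8!/15! = 1/45045; Racah Σ t=0..0: t=0:+1/1935360 = 1/1935360; ⇒ 3j(3 4 7; 1 -4 3)² = 1/1001, sgn +1
I_A²/I_B² = (1/273)/(1/1001) = 11/3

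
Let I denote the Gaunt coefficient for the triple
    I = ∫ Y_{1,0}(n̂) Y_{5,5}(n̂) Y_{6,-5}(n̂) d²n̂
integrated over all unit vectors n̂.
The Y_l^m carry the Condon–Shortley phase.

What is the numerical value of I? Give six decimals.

-0.135514

m-sum 0 ✓  L=12 even ✓  4≤6≤6 ✓
Π(2lᵢ+1) = 3×11×13 = 429
triangle coeff Δ(1,5,6) = 1/858
Σ_t [0,0]: t=0:+1/14400 = 1/14400
(3j)²=6/143 [(1 5 6; 0 0 0)], sign=+1
Σ_t [0,0]: t=0:+1/3628800 = 1/3628800
(3j)²=1/78 [(1 5 6; 0 5 -5)], sign=-1
⇒ 4πI² = 3/13
I = (-1)√(3/13/(4π)) = -0.13551395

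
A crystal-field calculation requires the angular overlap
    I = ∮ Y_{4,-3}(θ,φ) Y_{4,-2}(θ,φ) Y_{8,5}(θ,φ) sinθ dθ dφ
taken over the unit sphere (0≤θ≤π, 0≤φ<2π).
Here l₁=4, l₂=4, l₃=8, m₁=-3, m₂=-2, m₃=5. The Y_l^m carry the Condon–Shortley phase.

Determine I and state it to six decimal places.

-0.240299

Checks pass: Σm=0; 16 even; l₃=8∈[0,8].
(2·4+1)(2·4+1)(2·8+1) = 1377
Δ: 0! 8! 8! / 17! → 1/218790
sum: t=0:+1/331776 = 1/331776
3j²(4 4 8; 0 0 0) = Δ·Π!·Σ² = 490/21879  (sign +1)
sum: t=0:+1/7257600 = 1/7257600
3j²(4 4 8; -3 -2 5) = Δ·Π!·Σ² = 2/85  (sign -1)
combine: 4πI² = 1377·490/21879·2/85 = 1764/2431
take √, sign -1: I = -0.24029895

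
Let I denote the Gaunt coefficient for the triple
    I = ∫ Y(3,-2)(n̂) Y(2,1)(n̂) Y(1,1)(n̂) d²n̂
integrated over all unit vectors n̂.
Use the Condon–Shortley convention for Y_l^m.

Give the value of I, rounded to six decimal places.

0.261169

Rules hold: Σm=0, L=6 even, 1≤1≤5.
N = 7·5·3 = 105
Δ = 4!·2!·0!/7! = 1/105
Racah Σ t=2..2: t=2:+1/4 = 1/4
⇒ 3j(3 2 1; 0 0 0)² = 3/35, sgn -1
Racah Σ t=3..3: t=3:−1/12 = -1/12
⇒ 3j(3 2 1; -2 1 1)² = 2/21, sgn -1
4πI² = N·(3j₀)²·(3jₘ)² = 6/7
I = +1·√(0.857143/4π) = 0.26116903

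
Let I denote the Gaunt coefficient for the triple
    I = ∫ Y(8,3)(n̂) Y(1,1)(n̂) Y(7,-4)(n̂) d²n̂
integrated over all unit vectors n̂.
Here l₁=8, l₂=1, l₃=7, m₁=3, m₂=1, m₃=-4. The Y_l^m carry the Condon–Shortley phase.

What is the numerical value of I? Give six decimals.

Checks pass: Σm=0; 16 even; l₃=7∈[7,9].
(2·8+1)(2·1+1)(2·7+1) = 765
Δ: 2! 14! 0! / 17! → 1/2040
sum: t=1:−1/25401600 = -1/25401600
3j²(8 1 7; 0 0 0) = Δ·Π!·Σ² = 8/255  (sign +1)
sum: t=2:+1/479001600 = 1/479001600
3j²(8 1 7; 3 1 -4) = Δ·Π!·Σ² = 1/204  (sign -1)
combine: 4πI² = 765·8/255·1/204 = 2/17
take √, sign -1: I = -0.09675772

-0.096758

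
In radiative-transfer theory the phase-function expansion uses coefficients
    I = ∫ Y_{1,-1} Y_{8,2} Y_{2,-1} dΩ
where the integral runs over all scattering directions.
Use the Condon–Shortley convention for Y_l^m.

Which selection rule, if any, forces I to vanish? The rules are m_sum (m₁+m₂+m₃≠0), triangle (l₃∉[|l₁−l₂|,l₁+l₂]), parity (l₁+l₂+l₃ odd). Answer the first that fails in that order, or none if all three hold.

triangle

m₁+m₂+m₃ = -1 + 2 − 1 = 0  ✓
triangle: |1−8|=7 ≤ l₃=2 ≤ 1+8=9  ✗
parity: l₁+l₂+l₃ = 11 is odd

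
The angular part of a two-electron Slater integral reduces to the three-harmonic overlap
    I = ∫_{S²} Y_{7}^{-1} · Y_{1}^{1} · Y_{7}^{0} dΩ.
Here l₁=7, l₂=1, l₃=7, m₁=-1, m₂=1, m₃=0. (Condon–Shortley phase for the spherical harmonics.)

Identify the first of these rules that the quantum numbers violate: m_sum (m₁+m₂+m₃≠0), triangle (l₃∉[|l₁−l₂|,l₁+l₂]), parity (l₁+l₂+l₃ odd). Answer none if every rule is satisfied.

azimuthal sum: -1 + 1 + 0 = 0  ✓
6 ≤ 7 ≤ 8 (triangle on l)  ✓
L = 7 + 1 + 7 = 15 (odd)  ✗

parity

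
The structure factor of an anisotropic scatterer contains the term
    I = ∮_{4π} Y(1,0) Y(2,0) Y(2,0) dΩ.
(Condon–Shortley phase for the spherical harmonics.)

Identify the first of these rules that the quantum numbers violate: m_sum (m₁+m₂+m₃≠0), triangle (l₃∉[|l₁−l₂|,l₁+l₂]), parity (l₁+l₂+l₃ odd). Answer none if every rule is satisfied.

Σmᵢ = 0  ✓
l₃∈[|l₁−l₂|,l₁+l₂]=[1,3], have l₃=2  ✓
Σlᵢ = 5 ⇒ odd  ✗

parity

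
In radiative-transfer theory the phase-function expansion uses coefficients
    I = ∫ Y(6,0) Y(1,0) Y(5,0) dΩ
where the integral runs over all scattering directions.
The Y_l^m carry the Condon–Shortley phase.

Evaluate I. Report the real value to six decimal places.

0.245154

Checks pass: Σm=0; 12 even; l₃=5∈[5,7].
(2·6+1)(2·1+1)(2·5+1) = 429
Δ: 2! 10! 0! / 13! → 1/858
sum: t=1:−1/14400 = -1/14400
3j²(6 1 5; 0 0 0) = Δ·Π!·Σ² = 6/143  (sign +1)
(m-triple is (0,0,0) — same symbol as above.)
combine: 4πI² = 429·6/143·6/143 = 108/143
take √, sign +1: I = 0.24515397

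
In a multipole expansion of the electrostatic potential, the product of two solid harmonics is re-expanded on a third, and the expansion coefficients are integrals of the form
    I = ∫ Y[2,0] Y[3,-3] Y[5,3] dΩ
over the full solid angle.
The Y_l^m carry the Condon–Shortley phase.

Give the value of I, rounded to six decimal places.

-0.126792

Checks pass: Σm=0; 10 even; l₃=5∈[1,5].
(2·2+1)(2·3+1)(2·5+1) = 385
Δ: 0! 4! 6! / 11! → 1/2310
sum: t=0:+1/144 = 1/144
3j²(2 3 5; 0 0 0) = Δ·Π!·Σ² = 10/231  (sign -1)
sum: t=0:+1/2880 = 1/2880
3j²(2 3 5; 0 -3 3) = Δ·Π!·Σ² = 2/165  (sign +1)
combine: 4πI² = 385·10/231·2/165 = 20/99
take √, sign -1: I = -0.12679218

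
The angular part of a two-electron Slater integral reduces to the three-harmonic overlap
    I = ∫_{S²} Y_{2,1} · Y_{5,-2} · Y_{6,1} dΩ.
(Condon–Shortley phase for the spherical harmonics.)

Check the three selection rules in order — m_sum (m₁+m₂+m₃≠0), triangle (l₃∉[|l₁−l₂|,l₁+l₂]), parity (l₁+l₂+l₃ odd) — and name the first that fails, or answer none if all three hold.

m₁+m₂+m₃ = 1 − 2 + 1 = 0  ✓
triangle: |2−5|=3 ≤ l₃=6 ≤ 2+5=7  ✓
parity: l₁+l₂+l₃ = 13 is odd  ✗

parity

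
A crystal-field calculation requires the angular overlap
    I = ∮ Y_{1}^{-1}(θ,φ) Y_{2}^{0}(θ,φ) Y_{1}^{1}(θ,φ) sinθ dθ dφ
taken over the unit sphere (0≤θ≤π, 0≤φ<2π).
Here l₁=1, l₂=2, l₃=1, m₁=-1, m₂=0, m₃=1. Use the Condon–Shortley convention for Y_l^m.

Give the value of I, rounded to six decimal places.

0.126157

Checks pass: Σm=0; 4 even; l₃=1∈[1,3].
(2·1+1)(2·2+1)(2·1+1) = 45
Δ: 2! 0! 2! / 5! → 1/30
sum: t=1:−1/1 = -1/1
3j²(1 2 1; 0 0 0) = Δ·Π!·Σ² = 2/15  (sign +1)
sum: t=2:+1/4 = 1/4
3j²(1 2 1; -1 0 1) = Δ·Π!·Σ² = 1/30  (sign +1)
combine: 4πI² = 45·2/15·1/30 = 1/5
take √, sign +1: I = 0.12615663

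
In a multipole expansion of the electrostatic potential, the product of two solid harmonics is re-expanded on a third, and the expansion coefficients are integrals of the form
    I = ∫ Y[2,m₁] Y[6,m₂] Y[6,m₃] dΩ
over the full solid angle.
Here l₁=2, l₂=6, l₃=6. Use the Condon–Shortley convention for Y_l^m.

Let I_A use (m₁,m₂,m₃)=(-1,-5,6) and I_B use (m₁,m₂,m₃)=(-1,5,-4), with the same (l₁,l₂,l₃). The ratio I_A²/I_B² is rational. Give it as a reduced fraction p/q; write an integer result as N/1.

22/27

l's match ⇒ only the (l;m) 3-j factors differ between A and B.
A: triangle coeff Δ(2,6,6) = 1/90090; Σ_t [1,1]: t=1:−1/7257600 = -1/7257600; (3j)²=11/455 [(2 6 6; -1 -5 6)], sign=-1
B: triangle coeff Δ(2,6,6) = 1/90090; Σ_t [1,2]: t=1:−1/7257600 t=2:+1/725760 = 1/806400; (3j)²=27/910 [(2 6 6; -1 5 -4)], sign=+1
I_A²/I_B² = (11/455)/(27/910) = 22/27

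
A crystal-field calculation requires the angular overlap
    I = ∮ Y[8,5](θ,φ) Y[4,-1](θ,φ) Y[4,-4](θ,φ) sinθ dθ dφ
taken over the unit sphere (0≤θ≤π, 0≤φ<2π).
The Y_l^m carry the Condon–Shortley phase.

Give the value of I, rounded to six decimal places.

Checks pass: Σm=0; 16 even; l₃=4∈[4,12].
(2·8+1)(2·4+1)(2·4+1) = 1377
Δ: 8! 8! 0! / 17! → 1/218790
sum: t=4:+1/331776 = 1/331776
3j²(8 4 4; 0 0 0) = Δ·Π!·Σ² = 490/21879  (sign +1)
sum: t=3:−1/29030400 = -1/29030400
3j²(8 4 4; 5 -1 -4) = Δ·Π!·Σ² = 1/170  (sign -1)
combine: 4πI² = 1377·490/21879·1/170 = 441/2431
take √, sign -1: I = -0.12014948

-0.120149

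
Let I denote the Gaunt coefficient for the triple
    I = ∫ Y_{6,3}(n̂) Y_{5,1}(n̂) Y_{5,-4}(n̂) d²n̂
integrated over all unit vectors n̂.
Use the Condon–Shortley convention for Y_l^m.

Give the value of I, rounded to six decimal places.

-0.020582

Rules hold: Σm=0, L=16 even, 1≤5≤11.
N = 13·11·11 = 1573
Δ = 6!·6!·4!/17! = 1/28588560
Racah Σ t=1..5: t=1:−1/345600 t=2:+1/13824 t=3:−1/5184 t=4:+1/13824 t=5:−1/345600 = -7/129600
⇒ 3j(6 5 5; 0 0 0)² = 80/7293, sgn +1
Racah Σ t=2..3: t=2:+1/138240 t=3:−1/155520 = 1/1244160
⇒ 3j(6 5 5; 3 1 -4)² = 3/9724, sgn -1
4πI² = N·(3j₀)²·(3jₘ)² = 20/3757
I = -1·√(0.0053234/4π) = -0.02058209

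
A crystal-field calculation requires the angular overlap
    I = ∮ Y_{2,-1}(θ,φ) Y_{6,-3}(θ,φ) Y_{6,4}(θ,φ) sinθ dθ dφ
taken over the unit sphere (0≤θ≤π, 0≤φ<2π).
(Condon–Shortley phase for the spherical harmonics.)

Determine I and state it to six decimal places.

Rules hold: Σm=0, L=14 even, 4≤6≤8.
N = 5·13·13 = 845
Δ = 2!·2!·10!/15! = 1/90090
Racah Σ t=0..2: t=0:+1/69120 t=1:−1/14400 t=2:+1/69120 = -7/172800
⇒ 3j(2 6 6; 0 0 0)² = 14/715, sgn -1
Racah Σ t=1..2: t=1:−1/161280 t=2:+1/725760 = -1/207360
⇒ 3j(2 6 6; -1 -3 4)² = 7/286, sgn -1
4πI² = N·(3j₀)²·(3jₘ)² = 49/121
I = +1·√(0.404959/4π) = 0.17951487

0.179515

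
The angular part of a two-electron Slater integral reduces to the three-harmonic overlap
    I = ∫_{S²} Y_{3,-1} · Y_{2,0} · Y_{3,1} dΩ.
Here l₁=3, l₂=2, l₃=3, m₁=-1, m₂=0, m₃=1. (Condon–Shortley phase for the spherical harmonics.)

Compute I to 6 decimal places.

-0.126157

Checks pass: Σm=0; 8 even; l₃=3∈[1,5].
(2·3+1)(2·2+1)(2·3+1) = 245
Δ: 2! 4! 2! / 9! → 1/3780
sum: t=0:+1/24 t=1:−1/4 t=2:+1/24 = -1/6
3j²(3 2 3; 0 0 0) = Δ·Π!·Σ² = 4/105  (sign +1)
sum: t=0:+1/96 t=1:−1/6 t=2:+1/16 = -3/32
3j²(3 2 3; -1 0 1) = Δ·Π!·Σ² = 3/140  (sign -1)
combine: 4πI² = 245·4/105·3/140 = 1/5
take √, sign -1: I = -0.12615663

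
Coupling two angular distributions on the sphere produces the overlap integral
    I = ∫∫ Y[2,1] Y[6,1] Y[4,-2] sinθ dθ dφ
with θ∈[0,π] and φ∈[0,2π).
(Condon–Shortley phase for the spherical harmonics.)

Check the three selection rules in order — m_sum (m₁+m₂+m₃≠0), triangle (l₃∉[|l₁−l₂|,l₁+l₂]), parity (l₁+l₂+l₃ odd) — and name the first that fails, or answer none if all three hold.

azimuthal sum: 1 + 1 − 2 = 0  ✓
4 ≤ 4 ≤ 8 (triangle on l)  ✓
L = 2 + 6 + 4 = 12 (even)  ✓

none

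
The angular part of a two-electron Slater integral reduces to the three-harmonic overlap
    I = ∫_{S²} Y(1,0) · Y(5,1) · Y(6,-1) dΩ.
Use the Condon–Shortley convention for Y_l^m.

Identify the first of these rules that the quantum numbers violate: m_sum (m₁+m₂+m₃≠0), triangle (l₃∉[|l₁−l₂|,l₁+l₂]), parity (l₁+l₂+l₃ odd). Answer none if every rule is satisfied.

none

Σmᵢ = 0  ✓
l₃∈[|l₁−l₂|,l₁+l₂]=[4,6], have l₃=6  ✓
Σlᵢ = 12 ⇒ even  ✓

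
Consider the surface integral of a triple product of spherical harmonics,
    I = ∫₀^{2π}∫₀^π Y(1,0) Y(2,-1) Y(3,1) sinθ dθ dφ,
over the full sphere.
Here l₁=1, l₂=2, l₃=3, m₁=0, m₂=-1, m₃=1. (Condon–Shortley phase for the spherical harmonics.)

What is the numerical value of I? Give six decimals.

-0.233597

m-sum 0 ✓  L=6 even ✓  1≤3≤3 ✓
Π(2lᵢ+1) = 3×5×7 = 105
triangle coeff Δ(1,2,3) = 1/105
Σ_t [0,0]: t=0:+1/4 = 1/4
(3j)²=3/35 [(1 2 3; 0 0 0)], sign=-1
Σ_t [0,0]: t=0:+1/6 = 1/6
(3j)²=8/105 [(1 2 3; 0 -1 1)], sign=+1
⇒ 4πI² = 24/35
I = (-1)√(24/35/(4π)) = -0.23359668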